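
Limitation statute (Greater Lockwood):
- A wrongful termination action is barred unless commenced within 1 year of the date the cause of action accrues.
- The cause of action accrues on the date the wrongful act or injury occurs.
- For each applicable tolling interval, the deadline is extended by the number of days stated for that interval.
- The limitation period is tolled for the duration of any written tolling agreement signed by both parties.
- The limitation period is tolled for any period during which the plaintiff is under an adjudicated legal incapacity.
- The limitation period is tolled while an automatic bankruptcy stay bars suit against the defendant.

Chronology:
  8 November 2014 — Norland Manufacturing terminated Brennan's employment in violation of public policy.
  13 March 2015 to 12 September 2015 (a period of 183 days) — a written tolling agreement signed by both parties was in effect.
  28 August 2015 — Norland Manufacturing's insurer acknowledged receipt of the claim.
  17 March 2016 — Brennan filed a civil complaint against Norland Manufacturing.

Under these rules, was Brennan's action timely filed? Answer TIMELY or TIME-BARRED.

TIMELY

The cause of action accrued on 8 November 2014, the date of the act.
The untolled deadline — 1 year after 8 November 2014 — is 8 November 2015.
Because the written tolling agreement ran from 13 March 2015 to 12 September 2015, the deadline is extended by 183 days to 9 May 2016.
The other events in the timeline have no effect on the limitation period under the stated rules.
Filing on 17 March 2016 beat the 9 May 2016 deadline — the action is timely.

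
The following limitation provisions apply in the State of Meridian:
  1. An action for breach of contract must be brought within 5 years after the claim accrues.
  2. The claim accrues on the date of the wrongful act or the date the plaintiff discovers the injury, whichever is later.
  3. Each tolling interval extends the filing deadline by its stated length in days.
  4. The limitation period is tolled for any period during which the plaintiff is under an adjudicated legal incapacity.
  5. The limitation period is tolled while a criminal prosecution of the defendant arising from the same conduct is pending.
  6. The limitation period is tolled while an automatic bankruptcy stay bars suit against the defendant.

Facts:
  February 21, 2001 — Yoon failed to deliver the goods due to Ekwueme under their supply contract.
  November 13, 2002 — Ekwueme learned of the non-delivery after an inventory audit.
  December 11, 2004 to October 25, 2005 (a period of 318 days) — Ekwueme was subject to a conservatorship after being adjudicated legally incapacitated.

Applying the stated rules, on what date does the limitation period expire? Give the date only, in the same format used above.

September 26, 2008

The claim accrued on November 13, 2002 — the later of the February 21, 2001 act and the November 13, 2002 discovery.
5 years from November 13, 2002 is November 13, 2007.
The plaintiff's legal incapacity from December 11, 2004 to October 25, 2005 tolled the period for 318 days, extending the deadline to September 26, 2008.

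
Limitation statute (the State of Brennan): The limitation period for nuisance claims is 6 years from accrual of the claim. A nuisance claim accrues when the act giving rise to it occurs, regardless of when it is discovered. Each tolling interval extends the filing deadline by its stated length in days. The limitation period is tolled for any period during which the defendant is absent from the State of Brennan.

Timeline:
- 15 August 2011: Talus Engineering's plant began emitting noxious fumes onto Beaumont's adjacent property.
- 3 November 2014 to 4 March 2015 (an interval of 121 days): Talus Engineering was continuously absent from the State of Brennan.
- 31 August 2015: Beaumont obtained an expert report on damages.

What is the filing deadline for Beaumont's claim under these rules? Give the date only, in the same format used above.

14 December 2017

The claim accrued on 15 August 2011, the date of the act.
The untolled deadline — 6 years after 15 August 2011 — is 15 August 2017.
The period was tolled for 121 days by the defendant's absence from the jurisdiction (3 November 2014 to 4 March 2015), pushing the deadline to 14 December 2017.
Nothing else in the chronology tolls or restarts the period.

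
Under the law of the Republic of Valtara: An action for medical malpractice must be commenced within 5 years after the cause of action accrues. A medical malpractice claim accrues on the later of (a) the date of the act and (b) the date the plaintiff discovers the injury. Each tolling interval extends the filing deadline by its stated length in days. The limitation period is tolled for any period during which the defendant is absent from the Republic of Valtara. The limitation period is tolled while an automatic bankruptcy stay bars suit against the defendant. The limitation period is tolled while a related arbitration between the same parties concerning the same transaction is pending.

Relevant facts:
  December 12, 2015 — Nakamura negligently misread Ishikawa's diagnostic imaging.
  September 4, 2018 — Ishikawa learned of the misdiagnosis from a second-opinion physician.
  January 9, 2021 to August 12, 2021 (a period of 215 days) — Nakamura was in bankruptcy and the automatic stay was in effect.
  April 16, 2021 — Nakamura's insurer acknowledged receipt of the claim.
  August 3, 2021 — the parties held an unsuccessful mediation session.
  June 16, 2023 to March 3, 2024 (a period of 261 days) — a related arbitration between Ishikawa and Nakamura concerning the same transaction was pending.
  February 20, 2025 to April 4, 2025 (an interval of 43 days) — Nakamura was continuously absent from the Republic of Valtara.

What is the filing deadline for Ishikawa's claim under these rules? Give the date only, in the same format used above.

Taking the later of the act (December 12, 2015) and discovery (September 4, 2018), the claim accrued on September 4, 2018.
The untolled deadline — 5 years after September 4, 2018 — is September 4, 2023.
The automatic bankruptcy stay from January 9, 2021 to August 12, 2021 tolled the period for 215 days, extending the deadline to April 6, 2024.
Because the pending related arbitration ran from June 16, 2023 to March 3, 2024, the deadline is extended by 261 days to December 23, 2024.
The defendant's absence from the jurisdiction starting February 20, 2025 came too late — the period had run on December 23, 2024 — and so does not extend the deadline.
Nothing else in the chronology tolls or restarts the period.

December 23, 2024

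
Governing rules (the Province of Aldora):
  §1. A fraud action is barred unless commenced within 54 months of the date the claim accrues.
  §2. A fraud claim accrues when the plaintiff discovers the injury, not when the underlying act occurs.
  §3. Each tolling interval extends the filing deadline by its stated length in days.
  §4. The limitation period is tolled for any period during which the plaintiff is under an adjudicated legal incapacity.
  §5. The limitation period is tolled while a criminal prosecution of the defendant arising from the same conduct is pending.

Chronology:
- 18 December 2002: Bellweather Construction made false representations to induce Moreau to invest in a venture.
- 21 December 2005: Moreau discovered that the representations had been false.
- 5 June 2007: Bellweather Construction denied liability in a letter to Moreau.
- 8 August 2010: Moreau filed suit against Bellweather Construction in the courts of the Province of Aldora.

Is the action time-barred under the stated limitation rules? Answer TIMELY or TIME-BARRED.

TIME-BARRED

Accrual is tied to discovery, so the period began on 21 December 2005 rather than on 18 December 2002 when the act occurred.
54 months from 21 December 2005 is 21 June 2010.
Nothing else in the chronology tolls or restarts the period.
Filing on 8 August 2010 missed the 21 June 2010 deadline — the action is time-barred.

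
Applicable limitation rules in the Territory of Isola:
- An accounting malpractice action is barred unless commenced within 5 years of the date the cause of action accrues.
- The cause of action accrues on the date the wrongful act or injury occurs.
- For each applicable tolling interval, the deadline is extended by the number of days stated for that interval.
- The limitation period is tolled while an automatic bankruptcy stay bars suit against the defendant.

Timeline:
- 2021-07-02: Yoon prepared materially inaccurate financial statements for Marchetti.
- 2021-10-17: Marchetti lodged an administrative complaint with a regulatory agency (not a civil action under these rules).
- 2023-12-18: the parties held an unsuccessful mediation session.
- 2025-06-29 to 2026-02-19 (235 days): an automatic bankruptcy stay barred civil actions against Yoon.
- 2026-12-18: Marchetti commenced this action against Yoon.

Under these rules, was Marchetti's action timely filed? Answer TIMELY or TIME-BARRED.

TIMELY

The cause of action accrued on 2021-07-02, the date of the act.
The untolled deadline — 5 years after 2021-07-02 — is 2026-07-02.
Because the automatic bankruptcy stay ran from 2025-06-29 to 2026-02-19, the deadline is extended by 235 days to 2027-02-22.
Nothing else in the chronology tolls or restarts the period.
Filing on 2026-12-18 beat the 2027-02-22 deadline — the action is timely.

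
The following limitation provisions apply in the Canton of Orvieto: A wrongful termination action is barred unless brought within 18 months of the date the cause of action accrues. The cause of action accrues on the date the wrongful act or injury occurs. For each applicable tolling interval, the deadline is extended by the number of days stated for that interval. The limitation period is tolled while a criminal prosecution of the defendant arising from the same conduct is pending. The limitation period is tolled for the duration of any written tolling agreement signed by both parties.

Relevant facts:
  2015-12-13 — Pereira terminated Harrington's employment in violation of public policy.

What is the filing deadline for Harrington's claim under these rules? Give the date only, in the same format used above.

The claim accrued on 2015-12-13, when the wrongful act occurred.
18 months from 2015-12-13 is 2017-06-13.

2017-06-13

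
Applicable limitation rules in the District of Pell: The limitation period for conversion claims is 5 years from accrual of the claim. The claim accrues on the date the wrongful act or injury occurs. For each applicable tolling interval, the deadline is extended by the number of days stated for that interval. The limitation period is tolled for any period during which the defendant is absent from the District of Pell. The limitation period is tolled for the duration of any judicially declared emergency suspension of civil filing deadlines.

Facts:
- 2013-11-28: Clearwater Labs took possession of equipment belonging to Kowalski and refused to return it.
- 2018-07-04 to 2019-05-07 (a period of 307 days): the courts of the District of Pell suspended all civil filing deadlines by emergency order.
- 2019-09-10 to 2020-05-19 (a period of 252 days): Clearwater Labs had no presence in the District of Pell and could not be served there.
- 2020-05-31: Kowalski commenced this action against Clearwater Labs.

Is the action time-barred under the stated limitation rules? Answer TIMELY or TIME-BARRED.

TIMELY

The limitation period began to run on 2013-11-28.
The untolled deadline — 5 years after 2013-11-28 — is 2018-11-28.
The emergency suspension of filing deadlines from 2018-07-04 to 2019-05-07 tolled the period for 307 days, extending the deadline to 2019-10-01.
Because the defendant's absence from the jurisdiction ran from 2019-09-10 to 2020-05-19, the deadline is extended by 252 days to 2020-06-09.
Kowalski filed on 2020-05-31, before the 2020-06-09 deadline, so the action is timely.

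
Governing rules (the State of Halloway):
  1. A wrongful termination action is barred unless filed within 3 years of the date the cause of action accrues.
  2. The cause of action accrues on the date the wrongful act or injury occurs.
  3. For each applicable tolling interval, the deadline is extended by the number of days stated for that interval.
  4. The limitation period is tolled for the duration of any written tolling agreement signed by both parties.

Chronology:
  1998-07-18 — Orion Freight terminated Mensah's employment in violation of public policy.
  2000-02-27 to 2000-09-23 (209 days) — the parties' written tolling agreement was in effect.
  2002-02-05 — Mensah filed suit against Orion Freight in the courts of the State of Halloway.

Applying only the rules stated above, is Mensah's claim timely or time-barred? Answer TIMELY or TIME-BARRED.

The cause of action accrued on 1998-07-18, the date of the act.
Adding the 3 years base period to 1998-07-18 gives a deadline of 2001-07-18, before any tolling.
The period was tolled for 209 days by the written tolling agreement (2000-02-27 to 2000-09-23), pushing the deadline to 2002-02-12.
The 2002-02-05 filing precedes the 2002-02-12 deadline; the claim is timely.

TIMELY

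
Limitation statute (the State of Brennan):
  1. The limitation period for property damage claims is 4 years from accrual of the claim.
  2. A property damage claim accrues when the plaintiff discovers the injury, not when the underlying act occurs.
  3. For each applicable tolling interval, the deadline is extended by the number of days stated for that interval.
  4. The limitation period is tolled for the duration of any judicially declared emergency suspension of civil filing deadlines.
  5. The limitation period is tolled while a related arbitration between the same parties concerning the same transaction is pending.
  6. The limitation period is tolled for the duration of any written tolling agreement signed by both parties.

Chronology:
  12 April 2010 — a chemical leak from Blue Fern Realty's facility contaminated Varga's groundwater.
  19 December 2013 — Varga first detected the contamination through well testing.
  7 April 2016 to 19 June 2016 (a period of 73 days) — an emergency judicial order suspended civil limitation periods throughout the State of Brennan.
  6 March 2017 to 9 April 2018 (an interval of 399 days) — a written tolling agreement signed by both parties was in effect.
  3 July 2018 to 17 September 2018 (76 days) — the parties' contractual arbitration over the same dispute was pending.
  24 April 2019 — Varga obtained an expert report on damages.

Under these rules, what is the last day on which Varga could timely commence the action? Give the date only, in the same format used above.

20 June 2019

The claim did not accrue until Varga discovered the injury on 19 December 2013; the 12 April 2010 act date does not start the clock under the stated rule.
The untolled deadline — 4 years after 19 December 2013 — is 19 December 2017.
The emergency suspension of filing deadlines from 7 April 2016 to 19 June 2016 tolled the period for 73 days, extending the deadline to 2 March 2018.
The written tolling agreement from 6 March 2017 to 9 April 2018 tolled the period for 399 days, extending the deadline to 5 April 2019.
Because the pending related arbitration ran from 3 July 2018 to 17 September 2018, the deadline is extended by 76 days to 20 June 2019.
None of the other events listed affects the running of the period under the stated rules.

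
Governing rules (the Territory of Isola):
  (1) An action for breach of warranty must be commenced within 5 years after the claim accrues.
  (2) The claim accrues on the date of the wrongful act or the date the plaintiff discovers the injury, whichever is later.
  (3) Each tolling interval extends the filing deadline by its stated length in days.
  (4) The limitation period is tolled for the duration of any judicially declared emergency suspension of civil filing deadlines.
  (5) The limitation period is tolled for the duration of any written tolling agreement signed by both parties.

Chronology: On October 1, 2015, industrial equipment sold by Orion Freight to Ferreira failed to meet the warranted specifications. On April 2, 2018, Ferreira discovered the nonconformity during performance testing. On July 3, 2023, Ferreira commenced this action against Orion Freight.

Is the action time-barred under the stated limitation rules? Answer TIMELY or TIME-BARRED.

TIME-BARRED

Taking the later of the act (October 1, 2015) and discovery (April 2, 2018), the claim accrued on April 2, 2018.
5 years from April 2, 2018 is April 2, 2023.
The July 3, 2023 filing falls after the April 2, 2023 deadline; the claim is time-barred.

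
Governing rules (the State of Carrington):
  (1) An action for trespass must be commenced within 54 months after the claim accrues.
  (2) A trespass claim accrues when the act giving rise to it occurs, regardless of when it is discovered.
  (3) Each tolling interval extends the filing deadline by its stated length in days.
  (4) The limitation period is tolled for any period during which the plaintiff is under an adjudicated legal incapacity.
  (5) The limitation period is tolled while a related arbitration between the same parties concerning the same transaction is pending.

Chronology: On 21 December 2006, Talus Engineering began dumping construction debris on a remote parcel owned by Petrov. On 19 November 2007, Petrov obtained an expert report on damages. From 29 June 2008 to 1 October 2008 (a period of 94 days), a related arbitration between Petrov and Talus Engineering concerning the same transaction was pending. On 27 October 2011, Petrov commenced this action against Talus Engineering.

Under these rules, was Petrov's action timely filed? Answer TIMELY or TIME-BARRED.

TIME-BARRED

The claim accrued on 21 December 2006, when the wrongful act occurred.
The untolled deadline — 54 months after 21 December 2006 — is 21 June 2011.
The pending related arbitration from 29 June 2008 to 1 October 2008 tolled the period for 94 days, extending the deadline to 23 September 2011.
The other events in the timeline have no effect on the limitation period under the stated rules.
The 27 October 2011 filing falls after the 23 September 2011 deadline; the claim is time-barred.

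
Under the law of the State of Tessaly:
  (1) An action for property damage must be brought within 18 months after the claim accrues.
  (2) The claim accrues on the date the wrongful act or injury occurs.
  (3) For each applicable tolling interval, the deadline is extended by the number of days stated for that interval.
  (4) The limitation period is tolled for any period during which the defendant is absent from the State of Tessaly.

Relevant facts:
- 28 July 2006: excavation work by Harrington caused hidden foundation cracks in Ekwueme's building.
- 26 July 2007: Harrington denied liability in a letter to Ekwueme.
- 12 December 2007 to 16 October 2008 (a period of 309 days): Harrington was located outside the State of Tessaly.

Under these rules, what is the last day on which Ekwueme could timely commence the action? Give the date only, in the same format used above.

The limitation period began to run on 28 July 2006.
The untolled deadline — 18 months after 28 July 2006 — is 28 January 2008.
Because the defendant's absence from the jurisdiction ran from 12 December 2007 to 16 October 2008, the deadline is extended by 309 days to 2 December 2008.
Nothing else in the chronology tolls or restarts the period.

2 December 2008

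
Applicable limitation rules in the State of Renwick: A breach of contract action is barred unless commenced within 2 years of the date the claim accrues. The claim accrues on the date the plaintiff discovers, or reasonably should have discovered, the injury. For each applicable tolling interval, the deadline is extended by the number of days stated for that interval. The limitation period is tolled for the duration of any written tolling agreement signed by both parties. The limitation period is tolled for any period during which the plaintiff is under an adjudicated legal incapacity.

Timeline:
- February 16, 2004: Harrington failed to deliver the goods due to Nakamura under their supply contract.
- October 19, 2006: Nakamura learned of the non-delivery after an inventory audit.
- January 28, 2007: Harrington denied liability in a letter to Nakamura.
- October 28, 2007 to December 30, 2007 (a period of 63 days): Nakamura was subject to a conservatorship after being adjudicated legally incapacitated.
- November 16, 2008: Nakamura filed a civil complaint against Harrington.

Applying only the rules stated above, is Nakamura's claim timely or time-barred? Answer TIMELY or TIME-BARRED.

The claim did not accrue until Nakamura discovered the injury on October 19, 2006; the February 16, 2004 act date does not start the clock under the stated rule.
Adding the 2 years base period to October 19, 2006 gives a deadline of October 19, 2008, before any tolling.
The period was tolled for 63 days by the plaintiff's legal incapacity (October 28, 2007 to December 30, 2007), pushing the deadline to December 21, 2008.
Nothing else in the chronology tolls or restarts the period.
The November 16, 2008 filing precedes the December 21, 2008 deadline; the claim is timely.

TIMELY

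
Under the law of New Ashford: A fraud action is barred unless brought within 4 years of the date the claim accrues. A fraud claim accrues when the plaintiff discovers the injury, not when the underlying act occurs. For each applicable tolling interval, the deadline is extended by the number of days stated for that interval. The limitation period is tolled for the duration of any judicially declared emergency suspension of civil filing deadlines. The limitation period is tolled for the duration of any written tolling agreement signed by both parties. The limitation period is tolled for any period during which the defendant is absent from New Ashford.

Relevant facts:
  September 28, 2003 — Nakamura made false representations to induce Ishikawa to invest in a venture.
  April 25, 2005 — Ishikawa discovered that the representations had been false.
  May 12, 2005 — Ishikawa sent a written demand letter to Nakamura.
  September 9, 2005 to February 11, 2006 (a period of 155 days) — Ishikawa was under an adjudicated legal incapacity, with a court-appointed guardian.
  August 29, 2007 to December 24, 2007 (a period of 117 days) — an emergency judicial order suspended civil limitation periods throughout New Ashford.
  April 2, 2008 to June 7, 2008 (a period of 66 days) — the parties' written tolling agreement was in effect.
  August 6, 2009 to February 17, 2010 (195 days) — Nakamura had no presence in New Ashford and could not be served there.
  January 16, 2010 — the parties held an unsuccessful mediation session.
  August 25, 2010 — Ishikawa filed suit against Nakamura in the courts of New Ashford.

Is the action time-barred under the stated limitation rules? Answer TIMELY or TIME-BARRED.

Accrual is tied to discovery, so the period began on April 25, 2005 rather than on September 28, 2003 when the act occurred.
4 years from April 25, 2005 is April 25, 2009.
The emergency suspension of filing deadlines from August 29, 2007 to December 24, 2007 tolled the period for 117 days, extending the deadline to August 20, 2009.
The written tolling agreement from April 2, 2008 to June 7, 2008 tolled the period for 66 days, extending the deadline to October 25, 2009.
The period was tolled for 195 days by the defendant's absence from the jurisdiction (August 6, 2009 to February 17, 2010), pushing the deadline to May 8, 2010.
Although the plaintiff's incapacity ran from September 9, 2005 to February 11, 2006, the stated rules do not make that a tolling event, so it is disregarded.
None of the other events listed affects the running of the period under the stated rules.
The August 25, 2010 filing falls after the May 8, 2010 deadline; the claim is time-barred.

TIME-BARRED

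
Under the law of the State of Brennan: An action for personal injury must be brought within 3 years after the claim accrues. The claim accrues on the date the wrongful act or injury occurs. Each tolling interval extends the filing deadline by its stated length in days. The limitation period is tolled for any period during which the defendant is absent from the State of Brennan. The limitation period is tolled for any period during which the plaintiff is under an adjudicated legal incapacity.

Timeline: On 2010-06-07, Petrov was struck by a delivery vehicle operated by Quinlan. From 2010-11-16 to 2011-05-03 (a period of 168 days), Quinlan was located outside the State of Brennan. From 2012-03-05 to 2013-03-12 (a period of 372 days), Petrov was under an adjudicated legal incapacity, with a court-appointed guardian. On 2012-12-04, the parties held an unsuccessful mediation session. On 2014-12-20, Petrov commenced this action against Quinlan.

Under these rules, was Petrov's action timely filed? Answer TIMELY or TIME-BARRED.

The claim accrued on 2010-06-07, the date of the act.
3 years from 2010-06-07 is 2013-06-07.
The period was tolled for 168 days by the defendant's absence from the jurisdiction (2010-11-16 to 2011-05-03), pushing the deadline to 2013-11-22.
The plaintiff's legal incapacity from 2012-03-05 to 2013-03-12 tolled the period for 372 days, extending the deadline to 2014-11-29.
The other events in the timeline have no effect on the limitation period under the stated rules.
The 2014-12-20 filing falls after the 2014-11-29 deadline; the claim is time-barred.

TIME-BARRED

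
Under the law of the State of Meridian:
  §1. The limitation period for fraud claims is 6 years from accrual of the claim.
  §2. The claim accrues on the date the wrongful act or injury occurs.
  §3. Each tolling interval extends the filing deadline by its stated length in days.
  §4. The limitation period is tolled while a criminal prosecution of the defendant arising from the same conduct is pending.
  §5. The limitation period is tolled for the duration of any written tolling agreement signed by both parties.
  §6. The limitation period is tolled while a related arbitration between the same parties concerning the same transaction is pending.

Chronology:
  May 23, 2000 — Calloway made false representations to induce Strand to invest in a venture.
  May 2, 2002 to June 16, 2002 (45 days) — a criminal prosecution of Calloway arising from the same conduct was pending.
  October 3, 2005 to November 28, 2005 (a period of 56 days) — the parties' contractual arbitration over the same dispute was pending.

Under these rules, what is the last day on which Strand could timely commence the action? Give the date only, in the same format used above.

September 1, 2006

The limitation period began to run on May 23, 2000.
6 years from May 23, 2000 is May 23, 2006.
Because the pending criminal prosecution ran from May 2, 2002 to June 16, 2002, the deadline is extended by 45 days to July 7, 2006.
The pending related arbitration from October 3, 2005 to November 28, 2005 tolled the period for 56 days, extending the deadline to September 1, 2006.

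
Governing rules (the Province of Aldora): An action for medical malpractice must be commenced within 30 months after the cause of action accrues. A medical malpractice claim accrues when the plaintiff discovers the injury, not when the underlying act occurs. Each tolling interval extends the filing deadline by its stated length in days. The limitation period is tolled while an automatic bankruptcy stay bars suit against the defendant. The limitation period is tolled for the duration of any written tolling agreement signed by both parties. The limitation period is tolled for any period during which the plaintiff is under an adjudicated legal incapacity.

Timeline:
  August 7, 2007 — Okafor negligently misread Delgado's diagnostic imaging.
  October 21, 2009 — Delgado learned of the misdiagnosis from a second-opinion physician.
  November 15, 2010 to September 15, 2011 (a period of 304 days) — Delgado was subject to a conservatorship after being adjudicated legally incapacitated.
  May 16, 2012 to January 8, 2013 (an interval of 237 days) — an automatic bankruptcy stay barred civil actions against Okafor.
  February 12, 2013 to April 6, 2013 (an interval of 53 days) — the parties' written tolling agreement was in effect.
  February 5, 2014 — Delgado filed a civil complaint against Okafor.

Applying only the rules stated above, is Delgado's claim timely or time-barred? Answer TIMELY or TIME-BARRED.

Under the discovery rule, the claim accrued on October 21, 2009, when Delgado discovered the injury — not on the August 7, 2007 date of the underlying act.
The untolled deadline — 30 months after October 21, 2009 — is April 21, 2012.
Because the plaintiff's legal incapacity ran from November 15, 2010 to September 15, 2011, the deadline is extended by 304 days to February 19, 2013.
Because the automatic bankruptcy stay ran from May 16, 2012 to January 8, 2013, the deadline is extended by 237 days to October 14, 2013.
The written tolling agreement from February 12, 2013 to April 6, 2013 tolled the period for 53 days, extending the deadline to December 6, 2013.
The February 5, 2014 filing falls after the December 6, 2013 deadline; the claim is time-barred.

TIME-BARRED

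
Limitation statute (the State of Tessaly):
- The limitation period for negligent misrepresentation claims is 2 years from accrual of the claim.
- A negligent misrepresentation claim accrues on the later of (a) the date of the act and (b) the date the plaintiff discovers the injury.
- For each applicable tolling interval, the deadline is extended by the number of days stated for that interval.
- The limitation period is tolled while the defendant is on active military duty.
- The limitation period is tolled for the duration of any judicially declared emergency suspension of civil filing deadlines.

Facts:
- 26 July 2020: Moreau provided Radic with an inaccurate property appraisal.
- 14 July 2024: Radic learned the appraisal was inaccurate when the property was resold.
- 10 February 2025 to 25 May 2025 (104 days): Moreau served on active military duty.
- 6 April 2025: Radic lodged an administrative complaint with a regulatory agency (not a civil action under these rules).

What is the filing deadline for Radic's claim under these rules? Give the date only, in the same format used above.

The claim accrued on 14 July 2024 — the later of the 26 July 2020 act and the 14 July 2024 discovery.
2 years from 14 July 2024 is 14 July 2026.
The period was tolled for 104 days by the defendant's active military service (10 February 2025 to 25 May 2025), pushing the deadline to 26 October 2026.
None of the other events listed affects the running of the period under the stated rules.

26 October 2026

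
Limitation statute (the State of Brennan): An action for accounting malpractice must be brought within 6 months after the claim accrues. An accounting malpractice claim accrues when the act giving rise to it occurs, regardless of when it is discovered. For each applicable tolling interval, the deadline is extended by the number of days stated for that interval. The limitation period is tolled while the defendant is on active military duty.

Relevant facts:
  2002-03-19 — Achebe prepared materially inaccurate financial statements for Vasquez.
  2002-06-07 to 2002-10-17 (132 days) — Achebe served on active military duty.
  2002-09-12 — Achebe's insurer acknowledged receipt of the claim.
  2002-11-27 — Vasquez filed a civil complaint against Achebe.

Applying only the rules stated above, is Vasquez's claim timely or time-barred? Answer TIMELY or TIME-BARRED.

TIMELY

The claim accrued on 2002-03-19, the date of the act.
6 months from 2002-03-19 is 2002-09-19.
The period was tolled for 132 days by the defendant's active military service (2002-06-07 to 2002-10-17), pushing the deadline to 2003-01-29.
None of the other events listed affects the running of the period under the stated rules.
Filing on 2002-11-27 beat the 2003-01-29 deadline — the action is timely.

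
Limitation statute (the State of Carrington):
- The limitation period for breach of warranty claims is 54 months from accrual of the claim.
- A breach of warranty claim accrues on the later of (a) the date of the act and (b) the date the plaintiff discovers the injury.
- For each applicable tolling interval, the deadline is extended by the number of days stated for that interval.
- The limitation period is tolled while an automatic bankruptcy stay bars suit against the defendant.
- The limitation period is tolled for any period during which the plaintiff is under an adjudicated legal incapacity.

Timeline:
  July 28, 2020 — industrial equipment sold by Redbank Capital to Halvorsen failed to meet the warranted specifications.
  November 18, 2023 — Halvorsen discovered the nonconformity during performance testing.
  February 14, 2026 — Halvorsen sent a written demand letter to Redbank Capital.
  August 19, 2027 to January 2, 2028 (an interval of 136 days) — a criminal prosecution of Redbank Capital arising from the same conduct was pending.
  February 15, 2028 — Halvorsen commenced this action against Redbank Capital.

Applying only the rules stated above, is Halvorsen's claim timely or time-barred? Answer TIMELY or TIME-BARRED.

TIMELY

The claim accrued on November 18, 2023 — the later of the July 28, 2020 act and the November 18, 2023 discovery.
54 months from November 18, 2023 is May 18, 2028.
The pending criminal prosecution from August 19, 2027 to January 2, 2028 does not toll the period, because no stated rule makes a criminal prosecution a tolling event.
Nothing else in the chronology tolls or restarts the period.
Halvorsen filed on February 15, 2028, before the May 18, 2028 deadline, so the action is timely.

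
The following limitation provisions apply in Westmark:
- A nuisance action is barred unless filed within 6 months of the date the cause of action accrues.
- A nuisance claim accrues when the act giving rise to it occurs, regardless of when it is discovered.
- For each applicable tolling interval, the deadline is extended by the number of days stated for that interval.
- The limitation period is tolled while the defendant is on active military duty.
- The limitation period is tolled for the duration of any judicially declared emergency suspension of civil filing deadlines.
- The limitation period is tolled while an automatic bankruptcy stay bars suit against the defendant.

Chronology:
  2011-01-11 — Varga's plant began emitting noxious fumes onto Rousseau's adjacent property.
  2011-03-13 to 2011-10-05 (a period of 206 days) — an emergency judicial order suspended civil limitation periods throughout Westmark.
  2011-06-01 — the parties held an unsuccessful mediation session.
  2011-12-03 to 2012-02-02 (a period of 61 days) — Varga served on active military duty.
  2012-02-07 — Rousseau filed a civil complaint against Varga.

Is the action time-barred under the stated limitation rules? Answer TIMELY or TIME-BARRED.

TIMELY

The cause of action accrued on 2011-01-11, the date of the act.
The untolled deadline — 6 months after 2011-01-11 — is 2011-07-11.
The emergency suspension of filing deadlines from 2011-03-13 to 2011-10-05 tolled the period for 206 days, extending the deadline to 2012-02-02.
The period was tolled for 61 days by the defendant's active military service (2011-12-03 to 2012-02-02), pushing the deadline to 2012-04-03.
Nothing else in the chronology tolls or restarts the period.
Filing on 2012-02-07 beat the 2012-04-03 deadline — the action is timely.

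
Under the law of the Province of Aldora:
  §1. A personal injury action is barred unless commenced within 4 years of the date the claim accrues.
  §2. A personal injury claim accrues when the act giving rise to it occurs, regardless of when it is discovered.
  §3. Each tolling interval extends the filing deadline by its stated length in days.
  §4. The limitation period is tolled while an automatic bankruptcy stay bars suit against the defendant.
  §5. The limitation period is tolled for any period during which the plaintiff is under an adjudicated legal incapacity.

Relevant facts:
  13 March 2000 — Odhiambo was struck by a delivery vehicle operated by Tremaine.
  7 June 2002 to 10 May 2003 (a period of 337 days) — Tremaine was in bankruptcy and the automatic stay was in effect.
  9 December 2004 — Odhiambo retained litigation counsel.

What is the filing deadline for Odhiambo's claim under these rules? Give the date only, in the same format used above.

13 February 2005

The limitation period began to run on 13 March 2000.
4 years from 13 March 2000 is 13 March 2004.
Because the automatic bankruptcy stay ran from 7 June 2002 to 10 May 2003, the deadline is extended by 337 days to 13 February 2005.
Nothing else in the chronology tolls or restarts the period.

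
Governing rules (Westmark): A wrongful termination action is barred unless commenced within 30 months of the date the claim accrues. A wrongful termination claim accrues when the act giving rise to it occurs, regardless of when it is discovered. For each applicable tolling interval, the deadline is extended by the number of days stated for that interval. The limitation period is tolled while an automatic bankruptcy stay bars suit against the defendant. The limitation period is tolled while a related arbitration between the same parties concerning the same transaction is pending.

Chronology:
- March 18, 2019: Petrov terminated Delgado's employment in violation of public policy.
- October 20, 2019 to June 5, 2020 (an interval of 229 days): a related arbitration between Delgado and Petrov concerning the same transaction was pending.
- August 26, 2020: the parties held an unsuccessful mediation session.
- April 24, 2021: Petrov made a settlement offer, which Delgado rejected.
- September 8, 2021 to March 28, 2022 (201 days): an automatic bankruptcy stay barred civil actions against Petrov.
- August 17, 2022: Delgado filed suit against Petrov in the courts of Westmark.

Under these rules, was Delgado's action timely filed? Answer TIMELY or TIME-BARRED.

TIMELY

The claim accrued on March 18, 2019, when the wrongful act occurred.
Adding the 30 months base period to March 18, 2019 gives a deadline of September 18, 2021, before any tolling.
The period was tolled for 229 days by the pending related arbitration (October 20, 2019 to June 5, 2020), pushing the deadline to May 5, 2022.
The automatic bankruptcy stay from September 8, 2021 to March 28, 2022 tolled the period for 201 days, extending the deadline to November 22, 2022.
None of the other events listed affects the running of the period under the stated rules.
The August 17, 2022 filing precedes the November 22, 2022 deadline; the claim is timely.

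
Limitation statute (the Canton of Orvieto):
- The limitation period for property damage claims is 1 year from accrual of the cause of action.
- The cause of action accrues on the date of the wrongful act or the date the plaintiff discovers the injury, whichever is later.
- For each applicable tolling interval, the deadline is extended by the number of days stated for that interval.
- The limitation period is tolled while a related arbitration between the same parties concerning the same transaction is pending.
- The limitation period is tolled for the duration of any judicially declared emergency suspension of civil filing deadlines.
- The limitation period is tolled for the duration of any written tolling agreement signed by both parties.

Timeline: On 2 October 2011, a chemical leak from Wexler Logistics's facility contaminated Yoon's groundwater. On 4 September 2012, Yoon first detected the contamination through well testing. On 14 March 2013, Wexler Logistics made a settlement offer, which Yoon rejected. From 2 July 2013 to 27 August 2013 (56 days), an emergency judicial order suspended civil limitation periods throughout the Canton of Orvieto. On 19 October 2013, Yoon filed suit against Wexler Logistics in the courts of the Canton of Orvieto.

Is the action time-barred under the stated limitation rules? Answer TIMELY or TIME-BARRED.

TIMELY

Taking the later of the act (2 October 2011) and discovery (4 September 2012), the claim accrued on 4 September 2012.
1 year from 4 September 2012 is 4 September 2013.
The emergency suspension of filing deadlines from 2 July 2013 to 27 August 2013 tolled the period for 56 days, extending the deadline to 30 October 2013.
The other events in the timeline have no effect on the limitation period under the stated rules.
Filing on 19 October 2013 beat the 30 October 2013 deadline — the action is timely.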